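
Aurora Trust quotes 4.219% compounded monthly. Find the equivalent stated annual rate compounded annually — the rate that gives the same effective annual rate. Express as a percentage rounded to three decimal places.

4.302%

EAR = (1 + 0.04219/12)^12 − 1 = 0.043015.
Compounded annually, the equivalent nominal rate is the EAR itself: 4.302%.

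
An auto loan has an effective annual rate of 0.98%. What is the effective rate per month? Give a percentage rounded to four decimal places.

The per-month rate i satisfies (1 + i)^12 = 1 + 0.0098.
i = 1.0098^(1/12) − 1 = 0.0008130 = 0.0813%.

0.0813%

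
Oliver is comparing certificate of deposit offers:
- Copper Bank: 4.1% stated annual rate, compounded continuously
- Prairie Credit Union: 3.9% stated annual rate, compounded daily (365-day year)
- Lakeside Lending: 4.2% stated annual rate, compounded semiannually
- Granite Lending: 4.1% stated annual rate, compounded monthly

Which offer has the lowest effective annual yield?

Prairie Credit Union

Copper Bank: e^0.041 − 1 = 4.185%
Prairie Credit Union: (1 + 0.039/365)^365 − 1 = 3.977%
Lakeside Lending: (1 + 0.042/2)^2 − 1 = 4.244%
Granite Lending: (1 + 0.041/12)^12 − 1 = 4.178%
The lowest effective annual rate is Prairie Credit Union at 3.977%.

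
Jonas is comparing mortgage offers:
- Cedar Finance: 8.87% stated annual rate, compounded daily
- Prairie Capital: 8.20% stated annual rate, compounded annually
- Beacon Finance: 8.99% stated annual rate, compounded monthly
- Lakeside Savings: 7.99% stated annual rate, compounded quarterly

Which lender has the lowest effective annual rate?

Prairie Capital

Cedar Finance: (1 + 0.0887/365)^365 − 1 = 9.274%
Prairie Capital: compounded annually, EAR = 8.200%
Beacon Finance: (1 + 0.0899/12)^12 − 1 = 9.370%
Lakeside Savings: (1 + 0.0799/4)^4 − 1 = 8.233%
The lowest effective annual rate is Prairie Capital at 8.200%.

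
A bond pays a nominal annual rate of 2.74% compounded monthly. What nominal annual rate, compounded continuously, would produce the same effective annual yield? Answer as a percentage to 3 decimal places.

2.737%

EAR = (1 + 0.0274/12)^12 − 1 = 0.027747.
Equivalent continuous rate: r = ln(1 + 0.027747) = 0.027369 = 2.737%.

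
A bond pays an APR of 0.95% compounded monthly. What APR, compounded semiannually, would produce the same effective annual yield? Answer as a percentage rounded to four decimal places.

EAR = (1 + 0.0095/12)^12 − 1 = 0.009541.
Solve (1 + r/2)^2 = 1.009541: r/2 = 1.009541^(1/2) − 1 = 0.004759, so r = 0.009519 = 0.9519%.

0.9519%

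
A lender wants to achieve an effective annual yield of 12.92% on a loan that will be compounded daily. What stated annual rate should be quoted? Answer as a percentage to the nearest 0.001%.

12.153%

(1 + r/365)^365 − 1 = 0.1292, so 1 + r/365 = 1.1292^(1/365).
r/365 = 0.000333, so r = 0.121530 = 12.153%.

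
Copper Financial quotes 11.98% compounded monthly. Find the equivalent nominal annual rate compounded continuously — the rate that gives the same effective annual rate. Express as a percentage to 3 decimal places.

11.921%

EAR = (1 + 0.1198/12)^12 − 1 = 0.126602.
Equivalent continuous rate: r = ln(1 + 0.126602) = 0.119206 = 11.921%.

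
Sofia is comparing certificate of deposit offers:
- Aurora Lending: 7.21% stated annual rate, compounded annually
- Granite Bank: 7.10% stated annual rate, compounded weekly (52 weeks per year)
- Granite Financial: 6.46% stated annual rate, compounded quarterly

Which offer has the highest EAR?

Granite Bank

Aurora Lending: compounded annually, EAR = 7.210%
Granite Bank: (1 + 0.0710/52)^52 − 1 = 7.353%
Granite Financial: (1 + 0.0646/4)^4 − 1 = 6.618%
The highest effective annual rate is Granite Bank at 7.353%.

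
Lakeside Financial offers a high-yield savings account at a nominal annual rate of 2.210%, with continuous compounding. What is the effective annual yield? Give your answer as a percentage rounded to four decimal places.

2.2346%

With continuous compounding, EAR = e^0.02210 − 1.
e^0.02210 = 1.022346, so EAR = 0.022346 = 2.2346%.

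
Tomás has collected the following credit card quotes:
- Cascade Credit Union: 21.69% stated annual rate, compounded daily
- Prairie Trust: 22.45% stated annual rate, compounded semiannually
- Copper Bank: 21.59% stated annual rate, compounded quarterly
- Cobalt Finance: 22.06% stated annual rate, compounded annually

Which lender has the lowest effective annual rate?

Cascade Credit Union: (1 + 0.2169/365)^365 − 1 = 24.214%
Prairie Trust: (1 + 0.2245/2)^2 − 1 = 23.710%
Copper Bank: (1 + 0.2159/4)^4 − 1 = 23.402%
Cobalt Finance: compounded annually, EAR = 22.060%
The lowest effective annual rate is Cobalt Finance at 22.060%.

Cobalt Finance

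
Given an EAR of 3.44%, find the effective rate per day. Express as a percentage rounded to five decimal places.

0.00927%

The per-day rate i satisfies (1 + i)^365 = 1 + 0.0344.
i = 1.0344^(1/365) − 1 = 0.0000927 = 0.00927%.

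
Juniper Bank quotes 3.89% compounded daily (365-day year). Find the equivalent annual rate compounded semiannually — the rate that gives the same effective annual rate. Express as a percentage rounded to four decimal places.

3.9279%

EAR = (1 + 0.0389/365)^365 − 1 = 0.039664.
Solve (1 + r/2)^2 = 1.039664: r/2 = 1.039664^(1/2) − 1 = 0.019639, so r = 0.039279 = 3.9279%.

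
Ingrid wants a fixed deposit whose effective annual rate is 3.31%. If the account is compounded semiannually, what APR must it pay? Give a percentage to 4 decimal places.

3.2831%

(1 + r/2)^2 − 1 = 0.0331, so 1 + r/2 = 1.0331^(1/2).
r/2 = 0.016415, so r = 0.032831 = 3.2831%.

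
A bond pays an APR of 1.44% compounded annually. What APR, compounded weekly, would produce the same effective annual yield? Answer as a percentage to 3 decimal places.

1.430%

Compounded annually, EAR = nominal = 0.014400.
Solve (1 + r/52)^52 = 1.014400: r/52 = 1.014400^(1/52) − 1 = 0.000275, so r = 0.014299 = 1.430%.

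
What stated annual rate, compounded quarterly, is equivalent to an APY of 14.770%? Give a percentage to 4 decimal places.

(1 + r/4)^4 − 1 = 0.14770, so 1 + r/4 = 1.14770^(1/4).
r/4 = 0.035040, so r = 0.140160 = 14.0160%.

14.0160%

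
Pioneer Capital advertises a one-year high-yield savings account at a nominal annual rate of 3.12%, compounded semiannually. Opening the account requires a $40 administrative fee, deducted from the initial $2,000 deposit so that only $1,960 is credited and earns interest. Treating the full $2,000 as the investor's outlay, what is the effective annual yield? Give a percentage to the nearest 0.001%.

Value after one year: 1,960 × (1 + 0.0312/2)^2 = 1,960 × 1.031443 = $2,021.63.
Effective yield on the $2,000 outlay: 2,021.63 / 2,000 − 1 = 0.010814 = 1.081%.

1.081%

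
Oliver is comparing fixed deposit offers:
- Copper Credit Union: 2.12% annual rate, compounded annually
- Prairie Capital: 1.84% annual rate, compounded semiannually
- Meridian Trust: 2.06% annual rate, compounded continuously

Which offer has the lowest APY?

Prairie Capital

Copper Credit Union: compounded annually, EAR = 2.120%
Prairie Capital: (1 + 0.0184/2)^2 − 1 = 1.848%
Meridian Trust: e^0.0206 − 1 = 2.081%
The lowest effective annual rate is Prairie Capital at 1.848%.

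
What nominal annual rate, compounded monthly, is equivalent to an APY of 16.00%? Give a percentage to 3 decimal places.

(1 + r/12)^12 − 1 = 0.1600, so 1 + r/12 = 1.1600^(1/12).
r/12 = 0.012445, so r = 0.149342 = 14.934%.

14.934%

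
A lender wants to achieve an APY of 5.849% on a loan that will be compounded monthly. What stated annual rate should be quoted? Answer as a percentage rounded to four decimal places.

5.6978%

(1 + r/12)^12 − 1 = 0.05849, so 1 + r/12 = 1.05849^(1/12).
r/12 = 0.004748, so r = 0.056978 = 5.6978%.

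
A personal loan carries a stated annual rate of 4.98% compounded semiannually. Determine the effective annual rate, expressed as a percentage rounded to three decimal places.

EAR = (1 + 0.0498/2)^2 − 1.
= 1.050420 − 1 = 5.042%.

5.042%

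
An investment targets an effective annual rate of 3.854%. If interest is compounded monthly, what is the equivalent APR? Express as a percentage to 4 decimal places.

(1 + r/12)^12 − 1 = 0.03854, so 1 + r/12 = 1.03854^(1/12).
r/12 = 0.003156, so r = 0.037876 = 3.7876%.

3.7876%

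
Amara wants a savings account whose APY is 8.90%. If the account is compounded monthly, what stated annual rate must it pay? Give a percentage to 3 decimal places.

(1 + r/12)^12 − 1 = 0.0890, so 1 + r/12 = 1.0890^(1/12).
r/12 = 0.007130, so r = 0.085563 = 8.556%.

8.556%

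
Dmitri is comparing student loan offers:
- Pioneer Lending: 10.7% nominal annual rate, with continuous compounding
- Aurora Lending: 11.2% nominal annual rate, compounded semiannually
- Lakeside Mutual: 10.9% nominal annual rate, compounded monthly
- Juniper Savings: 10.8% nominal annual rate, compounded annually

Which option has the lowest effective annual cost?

Juniper Savings

Pioneer Lending: e^0.107 − 1 = 11.293%
Aurora Lending: (1 + 0.112/2)^2 − 1 = 11.514%
Lakeside Mutual: (1 + 0.109/12)^12 − 1 = 11.461%
Juniper Savings: compounded annually, EAR = 10.800%
The lowest effective annual rate is Juniper Savings at 10.800%.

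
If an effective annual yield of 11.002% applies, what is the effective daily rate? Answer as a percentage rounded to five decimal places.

The per-day rate i satisfies (1 + i)^365 = 1 + 0.11002.
i = 1.11002^(1/365) − 1 = 0.0002860 = 0.02860%.

0.02860%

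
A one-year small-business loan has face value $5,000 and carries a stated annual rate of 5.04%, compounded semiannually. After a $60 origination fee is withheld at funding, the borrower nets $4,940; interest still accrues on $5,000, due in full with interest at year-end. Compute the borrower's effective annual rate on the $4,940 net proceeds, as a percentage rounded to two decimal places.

6.38%

Amount owed after one year: 5,000 × (1 + 0.0504/2)^2 = 5,000 × 1.051035 = $5,255.18.
Effective rate on net proceeds: 5,255.18 / 4,940 − 1 = 0.063801 = 6.38%.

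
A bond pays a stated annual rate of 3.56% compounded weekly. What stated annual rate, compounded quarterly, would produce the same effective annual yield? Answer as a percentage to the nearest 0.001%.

3.575%

EAR = (1 + 0.0356/52)^52 − 1 = 0.036229.
Solve (1 + r/4)^4 = 1.036229: r/4 = 1.036229^(1/4) − 1 = 0.008937, so r = 0.035747 = 3.575%.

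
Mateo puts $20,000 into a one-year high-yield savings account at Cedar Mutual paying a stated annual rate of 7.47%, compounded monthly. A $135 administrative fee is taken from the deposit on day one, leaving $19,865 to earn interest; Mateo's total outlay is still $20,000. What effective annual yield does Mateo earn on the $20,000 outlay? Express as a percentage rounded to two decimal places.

Value after one year: 19,865 × (1 + 0.0747/12)^12 = 19,865 × 1.077311 = $21,400.79.
Effective yield on the $20,000 outlay: 21,400.79 / 20,000 − 1 = 0.070040 = 7.00%.

7.00%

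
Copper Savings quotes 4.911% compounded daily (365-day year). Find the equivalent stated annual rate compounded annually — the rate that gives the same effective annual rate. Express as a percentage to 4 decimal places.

EAR = (1 + 0.04911/365)^365 − 1 = 0.050332.
Compounded annually, the equivalent nominal rate is the EAR itself: 5.0332%.

5.0332%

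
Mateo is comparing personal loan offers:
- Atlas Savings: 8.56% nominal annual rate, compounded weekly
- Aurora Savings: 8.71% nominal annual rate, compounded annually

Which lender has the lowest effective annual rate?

Aurora Savings

Atlas Savings: (1 + 0.0856/52)^52 − 1 = 8.929%
Aurora Savings: compounded annually, EAR = 8.710%
The lowest effective annual rate is Aurora Savings at 8.710%.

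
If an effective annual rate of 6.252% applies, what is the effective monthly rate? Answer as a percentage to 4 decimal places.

The per-month rate i satisfies (1 + i)^12 = 1 + 0.06252.
i = 1.06252^(1/12) − 1 = 0.0050664 = 0.5066%.

0.5066%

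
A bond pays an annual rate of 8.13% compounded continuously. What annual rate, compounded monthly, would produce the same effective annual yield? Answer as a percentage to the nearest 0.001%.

EAR under continuous compounding: e^0.0813 − 1 = 0.084696.
Solve (1 + r/12)^12 = 1.084696: r/12 = 1.084696^(1/12) − 1 = 0.006798, so r = 0.081576 = 8.158%.

8.158%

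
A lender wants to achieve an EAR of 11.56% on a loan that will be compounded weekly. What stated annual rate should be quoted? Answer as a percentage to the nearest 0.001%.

(1 + r/52)^52 − 1 = 0.1156, so 1 + r/52 = 1.1156^(1/52).
r/52 = 0.002106, so r = 0.109508 = 10.951%.

10.951%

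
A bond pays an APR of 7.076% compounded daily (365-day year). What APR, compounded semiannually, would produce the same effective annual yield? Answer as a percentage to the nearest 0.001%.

7.202%

EAR = (1 + 0.07076/365)^365 − 1 = 0.073316.
Solve (1 + r/2)^2 = 1.073316: r/2 = 1.073316^(1/2) − 1 = 0.036010, so r = 0.072020 = 7.202%.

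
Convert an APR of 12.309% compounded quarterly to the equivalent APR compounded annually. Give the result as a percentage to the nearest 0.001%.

12.889%

EAR = (1 + 0.12309/4)^4 − 1 = 0.128889.
Compounded annually, the equivalent nominal rate is the EAR itself: 12.889%.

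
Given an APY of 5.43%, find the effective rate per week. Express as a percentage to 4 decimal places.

The per-week rate i satisfies (1 + i)^52 = 1 + 0.0543.
i = 1.0543^(1/52) − 1 = 0.0010174 = 0.1017%.

0.1017%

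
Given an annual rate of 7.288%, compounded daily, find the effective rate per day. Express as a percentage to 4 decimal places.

0.0200%

With a nominal annual rate compounded daily, the periodic rate is the nominal rate divided by 365.
i = 0.07288 / 365 = 0.0001997 = 0.0200%.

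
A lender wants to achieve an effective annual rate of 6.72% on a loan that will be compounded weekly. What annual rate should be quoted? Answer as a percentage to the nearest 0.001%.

6.508%

(1 + r/52)^52 − 1 = 0.0672, so 1 + r/52 = 1.0672^(1/52).
r/52 = 0.001252, so r = 0.065079 = 6.508%.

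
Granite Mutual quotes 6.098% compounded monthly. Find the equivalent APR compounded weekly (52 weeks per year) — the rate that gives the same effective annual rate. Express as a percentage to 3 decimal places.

6.086%

EAR = (1 + 0.06098/12)^12 − 1 = 0.062714.
Solve (1 + r/52)^52 = 1.062714: r/52 = 1.062714^(1/52) − 1 = 0.001170, so r = 0.060861 = 6.086%.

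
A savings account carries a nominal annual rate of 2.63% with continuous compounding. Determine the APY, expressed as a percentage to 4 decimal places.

2.6649%

With continuous compounding, EAR = e^0.0263 − 1.
e^0.0263 = 1.026649, so EAR = 0.026649 = 2.6649%.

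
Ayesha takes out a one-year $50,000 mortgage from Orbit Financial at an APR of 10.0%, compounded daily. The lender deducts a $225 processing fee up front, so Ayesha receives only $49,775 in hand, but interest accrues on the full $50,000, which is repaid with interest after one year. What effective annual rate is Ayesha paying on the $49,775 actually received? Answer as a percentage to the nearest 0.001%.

11.015%

Amount owed after one year: 50,000 × (1 + 0.100/365)^365 = 50,000 × 1.105156 = $55,257.79.
Effective rate on net proceeds: 55,257.79 / 49,775 − 1 = 0.110151 = 11.015%.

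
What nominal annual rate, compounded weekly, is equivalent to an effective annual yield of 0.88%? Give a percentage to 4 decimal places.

0.8762%

(1 + r/52)^52 − 1 = 0.0088, so 1 + r/52 = 1.0088^(1/52).
r/52 = 0.000169, so r = 0.008762 = 0.8762%.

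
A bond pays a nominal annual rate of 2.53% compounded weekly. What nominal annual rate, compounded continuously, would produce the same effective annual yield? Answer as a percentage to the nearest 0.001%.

2.529%

EAR = (1 + 0.0253/52)^52 − 1 = 0.025616.
Equivalent continuous rate: r = ln(1 + 0.025616) = 0.025294 = 2.529%.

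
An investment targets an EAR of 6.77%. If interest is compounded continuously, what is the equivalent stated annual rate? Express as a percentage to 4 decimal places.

Continuous: nominal r satisfies e^r − 1 = 0.0677.
r = ln(1 + 0.0677) = ln(1.0677) = 0.065507 = 6.5507%.

6.5507%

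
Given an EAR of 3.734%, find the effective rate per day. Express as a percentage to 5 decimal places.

0.01004%

The per-day rate i satisfies (1 + i)^365 = 1 + 0.03734.
i = 1.03734^(1/365) − 1 = 0.0001004 = 0.01004%.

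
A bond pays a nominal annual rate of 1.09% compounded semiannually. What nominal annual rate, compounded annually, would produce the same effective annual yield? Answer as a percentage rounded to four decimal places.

EAR = (1 + 0.0109/2)^2 − 1 = 0.010930.
Compounded annually, the equivalent nominal rate is the EAR itself: 1.0930%.

1.0930%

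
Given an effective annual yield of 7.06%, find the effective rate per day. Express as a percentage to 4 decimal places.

The per-day rate i satisfies (1 + i)^365 = 1 + 0.0706.
i = 1.0706^(1/365) − 1 = 0.0001869 = 0.0187%.

0.0187%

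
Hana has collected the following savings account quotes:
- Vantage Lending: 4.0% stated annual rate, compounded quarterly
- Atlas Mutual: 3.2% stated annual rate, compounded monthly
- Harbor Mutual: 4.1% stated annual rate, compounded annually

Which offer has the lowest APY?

Vantage Lending: (1 + 0.040/4)^4 − 1 = 4.060%
Atlas Mutual: (1 + 0.032/12)^12 − 1 = 3.247%
Harbor Mutual: compounded annually, EAR = 4.100%
The lowest effective annual rate is Atlas Mutual at 3.247%.

Atlas Mutual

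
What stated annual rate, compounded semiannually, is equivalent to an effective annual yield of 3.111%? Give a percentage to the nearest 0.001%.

3.087%

(1 + r/2)^2 − 1 = 0.03111, so 1 + r/2 = 1.03111^(1/2).
r/2 = 0.015436, so r = 0.030872 = 3.087%.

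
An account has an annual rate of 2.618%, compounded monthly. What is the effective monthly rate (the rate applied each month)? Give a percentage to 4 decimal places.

0.2182%

With a nominal annual rate compounded monthly, the periodic rate is the nominal rate divided by 12.
i = 0.02618 / 12 = 0.0021817 = 0.2182%.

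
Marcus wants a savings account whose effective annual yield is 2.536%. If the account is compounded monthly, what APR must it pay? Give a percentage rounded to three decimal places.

(1 + r/12)^12 − 1 = 0.02536, so 1 + r/12 = 1.02536^(1/12).
r/12 = 0.002089, so r = 0.025070 = 2.507%.

2.507%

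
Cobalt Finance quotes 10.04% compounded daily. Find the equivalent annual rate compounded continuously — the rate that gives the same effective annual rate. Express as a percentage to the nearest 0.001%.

10.039%

EAR = (1 + 0.1004/365)^365 − 1 = 0.105598.
Equivalent continuous rate: r = ln(1 + 0.105598) = 0.100386 = 10.039%.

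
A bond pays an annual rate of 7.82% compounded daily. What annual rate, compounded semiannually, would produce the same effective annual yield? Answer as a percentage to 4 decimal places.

EAR = (1 + 0.0782/365)^365 − 1 = 0.081330.
Solve (1 + r/2)^2 = 1.081330: r/2 = 1.081330^(1/2) − 1 = 0.039870, so r = 0.079740 = 7.9740%.

7.9740%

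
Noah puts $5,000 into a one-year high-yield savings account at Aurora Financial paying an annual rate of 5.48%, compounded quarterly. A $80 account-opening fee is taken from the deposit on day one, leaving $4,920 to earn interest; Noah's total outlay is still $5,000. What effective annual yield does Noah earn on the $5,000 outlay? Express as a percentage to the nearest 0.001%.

3.904%

Value after one year: 4,920 × (1 + 0.0548/4)^4 = 4,920 × 1.055936 = $5,195.21.
Effective yield on the $5,000 outlay: 5,195.21 / 5,000 − 1 = 0.039041 = 3.904%.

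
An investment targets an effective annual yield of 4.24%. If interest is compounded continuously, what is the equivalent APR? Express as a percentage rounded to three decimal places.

Continuous: nominal r satisfies e^r − 1 = 0.0424.
r = ln(1 + 0.0424) = ln(1.0424) = 0.041526 = 4.153%.

4.153%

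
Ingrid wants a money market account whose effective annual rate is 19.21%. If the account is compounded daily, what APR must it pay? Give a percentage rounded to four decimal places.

17.5759%

(1 + r/365)^365 − 1 = 0.1921, so 1 + r/365 = 1.1921^(1/365).
r/365 = 0.000482, so r = 0.175759 = 17.5759%.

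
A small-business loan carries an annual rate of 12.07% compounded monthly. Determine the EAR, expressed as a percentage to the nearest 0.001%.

12.761%

EAR = (1 + 0.1207/12)^12 − 1.
= (1 + 0.010058)^12 − 1 = 1.127606 − 1 = 12.761%.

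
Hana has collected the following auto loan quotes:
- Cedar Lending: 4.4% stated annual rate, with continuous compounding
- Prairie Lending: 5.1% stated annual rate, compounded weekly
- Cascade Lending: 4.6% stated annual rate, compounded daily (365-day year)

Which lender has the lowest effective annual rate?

Cedar Lending

Cedar Lending: e^0.044 − 1 = 4.498%
Prairie Lending: (1 + 0.051/52)^52 − 1 = 5.230%
Cascade Lending: (1 + 0.046/365)^365 − 1 = 4.707%
The lowest effective annual rate is Cedar Lending at 4.498%.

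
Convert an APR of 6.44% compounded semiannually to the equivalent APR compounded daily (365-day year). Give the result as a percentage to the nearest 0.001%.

6.339%

EAR = (1 + 0.0644/2)^2 − 1 = 0.065437.
Solve (1 + r/365)^365 = 1.065437: r/365 = 1.065437^(1/365) − 1 = 0.000174, so r = 0.063390 = 6.339%.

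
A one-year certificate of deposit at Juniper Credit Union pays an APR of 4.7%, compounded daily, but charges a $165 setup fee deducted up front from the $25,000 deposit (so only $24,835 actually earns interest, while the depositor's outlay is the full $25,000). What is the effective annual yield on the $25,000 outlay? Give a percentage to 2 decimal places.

Value after one year: 24,835 × (1 + 0.047/365)^365 = 24,835 × 1.048119 = $26,030.03.
Effective yield on the $25,000 outlay: 26,030.03 / 25,000 − 1 = 0.041201 = 4.12%.

4.12%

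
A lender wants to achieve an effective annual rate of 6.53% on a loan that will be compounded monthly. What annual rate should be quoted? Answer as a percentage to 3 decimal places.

6.342%

(1 + r/12)^12 − 1 = 0.0653, so 1 + r/12 = 1.0653^(1/12).
r/12 = 0.005285, so r = 0.063423 = 6.342%.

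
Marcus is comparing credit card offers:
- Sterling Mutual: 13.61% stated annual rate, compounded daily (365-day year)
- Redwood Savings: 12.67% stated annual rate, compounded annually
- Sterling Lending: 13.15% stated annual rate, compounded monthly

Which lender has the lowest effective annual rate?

Redwood Savings

Sterling Mutual: (1 + 0.1361/365)^365 − 1 = 14.577%
Redwood Savings: compounded annually, EAR = 12.670%
Sterling Lending: (1 + 0.1315/12)^12 − 1 = 13.972%
The lowest effective annual rate is Redwood Savings at 12.670%.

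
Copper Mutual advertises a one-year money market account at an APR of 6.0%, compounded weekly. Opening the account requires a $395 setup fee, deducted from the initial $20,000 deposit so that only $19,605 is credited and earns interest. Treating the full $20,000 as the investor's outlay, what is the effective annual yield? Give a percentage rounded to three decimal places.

4.083%

Value after one year: 19,605 × (1 + 0.060/52)^52 = 19,605 × 1.061800 = $20,816.59.
Effective yield on the $20,000 outlay: 20,816.59 / 20,000 − 1 = 0.040829 = 4.083%.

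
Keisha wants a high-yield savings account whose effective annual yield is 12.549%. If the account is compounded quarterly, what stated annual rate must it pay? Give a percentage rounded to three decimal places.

11.998%

(1 + r/4)^4 − 1 = 0.12549, so 1 + r/4 = 1.12549^(1/4).
r/4 = 0.029996, so r = 0.119983 = 11.998%.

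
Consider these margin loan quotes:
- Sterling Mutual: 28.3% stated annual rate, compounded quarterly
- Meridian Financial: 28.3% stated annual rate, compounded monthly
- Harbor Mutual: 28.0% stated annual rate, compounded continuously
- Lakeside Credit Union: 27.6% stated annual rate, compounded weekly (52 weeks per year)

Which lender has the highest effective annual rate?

Sterling Mutual: (1 + 0.283/4)^4 − 1 = 31.448%
Meridian Financial: (1 + 0.283/12)^12 − 1 = 32.275%
Harbor Mutual: e^0.280 − 1 = 32.313%
Lakeside Credit Union: (1 + 0.276/52)^52 − 1 = 31.689%
The highest effective annual rate is Harbor Mutual at 32.313%.

Harbor Mutual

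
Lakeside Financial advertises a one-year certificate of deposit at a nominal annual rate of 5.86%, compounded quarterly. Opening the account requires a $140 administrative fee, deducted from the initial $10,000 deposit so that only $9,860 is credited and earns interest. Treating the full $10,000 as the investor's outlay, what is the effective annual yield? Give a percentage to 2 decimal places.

4.51%

Value after one year: 9,860 × (1 + 0.0586/4)^4 = 9,860 × 1.059900 = $10,450.62.
Effective yield on the $10,000 outlay: 10,450.62 / 10,000 − 1 = 0.045062 = 4.51%.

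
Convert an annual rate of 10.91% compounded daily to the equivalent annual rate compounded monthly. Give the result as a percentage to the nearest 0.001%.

EAR = (1 + 0.1091/365)^365 − 1 = 0.115256.
Solve (1 + r/12)^12 = 1.115256: r/12 = 1.115256^(1/12) − 1 = 0.009132, so r = 0.109581 = 10.958%.

10.958%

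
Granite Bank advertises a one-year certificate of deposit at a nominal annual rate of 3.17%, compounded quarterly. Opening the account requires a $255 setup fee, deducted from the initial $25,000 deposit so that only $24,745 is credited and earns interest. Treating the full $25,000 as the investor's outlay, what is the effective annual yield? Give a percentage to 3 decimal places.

Value after one year: 24,745 × (1 + 0.0317/4)^4 = 24,745 × 1.032079 = $25,538.79.
Effective yield on the $25,000 outlay: 25,538.79 / 25,000 − 1 = 0.021552 = 2.155%.

2.155%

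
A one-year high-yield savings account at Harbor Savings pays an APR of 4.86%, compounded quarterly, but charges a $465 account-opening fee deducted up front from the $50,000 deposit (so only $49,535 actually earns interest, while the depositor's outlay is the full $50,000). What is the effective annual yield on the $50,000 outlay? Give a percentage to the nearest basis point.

3.97%

Value after one year: 49,535 × (1 + 0.0486/4)^4 = 49,535 × 1.049493 = $51,986.63.
Effective yield on the $50,000 outlay: 51,986.63 / 50,000 − 1 = 0.039733 = 3.97%.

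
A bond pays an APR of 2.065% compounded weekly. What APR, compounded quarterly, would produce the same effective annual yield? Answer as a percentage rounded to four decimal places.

EAR = (1 + 0.02065/52)^52 − 1 = 0.020861.
Solve (1 + r/4)^4 = 1.020861: r/4 = 1.020861^(1/4) − 1 = 0.005175, so r = 0.020699 = 2.0699%.

2.0699%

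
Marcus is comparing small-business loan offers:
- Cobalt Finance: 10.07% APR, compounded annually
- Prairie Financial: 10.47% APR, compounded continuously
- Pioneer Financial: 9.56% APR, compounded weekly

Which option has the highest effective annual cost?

Cobalt Finance: compounded annually, EAR = 10.070%
Prairie Financial: e^0.1047 − 1 = 11.038%
Pioneer Financial: (1 + 0.0956/52)^52 − 1 = 10.022%
The highest effective annual rate is Prairie Financial at 11.038%.

Prairie Financial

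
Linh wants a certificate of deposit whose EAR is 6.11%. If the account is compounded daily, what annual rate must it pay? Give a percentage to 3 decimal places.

5.931%

(1 + r/365)^365 − 1 = 0.0611, so 1 + r/365 = 1.0611^(1/365).
r/365 = 0.000162, so r = 0.059311 = 5.931%.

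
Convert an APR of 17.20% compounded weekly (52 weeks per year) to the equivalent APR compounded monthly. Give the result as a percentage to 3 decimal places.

17.295%

EAR = (1 + 0.1720/52)^52 − 1 = 0.187341.
Solve (1 + r/12)^12 = 1.187341: r/12 = 1.187341^(1/12) − 1 = 0.014413, so r = 0.172951 = 17.295%.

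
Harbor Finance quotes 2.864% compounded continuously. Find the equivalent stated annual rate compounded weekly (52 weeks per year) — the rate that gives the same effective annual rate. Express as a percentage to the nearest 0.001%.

EAR under continuous compounding: e^0.02864 − 1 = 0.029054.
Solve (1 + r/52)^52 = 1.029054: r/52 = 1.029054^(1/52) − 1 = 0.000551, so r = 0.028648 = 2.865%.

2.865%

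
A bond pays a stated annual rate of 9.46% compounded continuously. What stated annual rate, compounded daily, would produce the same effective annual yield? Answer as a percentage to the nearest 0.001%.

9.461%

EAR under continuous compounding: e^0.0946 − 1 = 0.099219.
Solve (1 + r/365)^365 = 1.099219: r/365 = 1.099219^(1/365) − 1 = 0.000259, so r = 0.094612 = 9.461%.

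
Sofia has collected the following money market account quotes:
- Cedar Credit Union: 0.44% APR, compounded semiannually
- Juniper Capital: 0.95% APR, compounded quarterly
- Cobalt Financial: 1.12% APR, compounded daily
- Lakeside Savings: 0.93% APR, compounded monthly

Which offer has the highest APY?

Cedar Credit Union: (1 + 0.0044/2)^2 − 1 = 0.440%
Juniper Capital: (1 + 0.0095/4)^4 − 1 = 0.953%
Cobalt Financial: (1 + 0.0112/365)^365 − 1 = 1.126%
Lakeside Savings: (1 + 0.0093/12)^12 − 1 = 0.934%
The highest effective annual rate is Cobalt Financial at 1.126%.

Cobalt Financial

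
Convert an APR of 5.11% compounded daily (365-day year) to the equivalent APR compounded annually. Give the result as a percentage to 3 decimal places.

5.242%

EAR = (1 + 0.0511/365)^365 − 1 = 0.052424.
Compounded annually, the equivalent nominal rate is the EAR itself: 5.242%.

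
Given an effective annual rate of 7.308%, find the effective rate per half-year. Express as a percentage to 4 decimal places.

The per-half-year rate i satisfies (1 + i)^2 = 1 + 0.07308.
i = 1.07308^(1/2) − 1 = 0.0358957 = 3.5896%.

3.5896%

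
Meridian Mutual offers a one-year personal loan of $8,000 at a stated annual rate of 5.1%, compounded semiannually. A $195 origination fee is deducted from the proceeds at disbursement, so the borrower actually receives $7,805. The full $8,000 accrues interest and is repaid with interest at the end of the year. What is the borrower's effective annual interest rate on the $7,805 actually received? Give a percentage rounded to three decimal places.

Amount owed after one year: 8,000 × (1 + 0.051/2)^2 = 8,000 × 1.051650 = $8,413.20.
Effective rate on net proceeds: 8,413.20 / 7,805 − 1 = 0.077925 = 7.792%.

7.792%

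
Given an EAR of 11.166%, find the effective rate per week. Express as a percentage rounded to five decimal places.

0.20377%

The per-week rate i satisfies (1 + i)^52 = 1 + 0.11166.
i = 1.11166^(1/52) − 1 = 0.0020377 = 0.20377%.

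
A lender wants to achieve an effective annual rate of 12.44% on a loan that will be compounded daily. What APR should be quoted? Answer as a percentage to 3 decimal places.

(1 + r/365)^365 − 1 = 0.1244, so 1 + r/365 = 1.1244^(1/365).
r/365 = 0.000321, so r = 0.117268 = 11.727%.

11.727%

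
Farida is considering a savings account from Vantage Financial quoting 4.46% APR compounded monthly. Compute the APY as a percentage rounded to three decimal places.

4.552%

EAR = (1 + 0.0446/12)^12 − 1.
= (1 + 0.003717)^12 − 1 = 1.045523 − 1 = 4.552%.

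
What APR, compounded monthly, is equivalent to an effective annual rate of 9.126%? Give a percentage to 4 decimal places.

8.7652%

(1 + r/12)^12 − 1 = 0.09126, so 1 + r/12 = 1.09126^(1/12).
r/12 = 0.007304, so r = 0.087652 = 8.7652%.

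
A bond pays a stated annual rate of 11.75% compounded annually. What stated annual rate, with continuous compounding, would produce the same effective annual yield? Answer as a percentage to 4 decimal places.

Compounded annually, EAR = nominal = 0.117500.
Equivalent continuous rate: r = ln(1 + 0.117500) = 0.111094 = 11.1094%.

11.1094%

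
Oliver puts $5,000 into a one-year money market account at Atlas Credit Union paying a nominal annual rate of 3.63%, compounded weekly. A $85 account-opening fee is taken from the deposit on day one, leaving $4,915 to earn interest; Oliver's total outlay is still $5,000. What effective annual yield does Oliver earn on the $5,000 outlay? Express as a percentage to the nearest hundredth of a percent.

Value after one year: 4,915 × (1 + 0.0363/52)^52 = 4,915 × 1.036954 = $5,096.63.
Effective yield on the $5,000 outlay: 5,096.63 / 5,000 − 1 = 0.019326 = 1.93%.

1.93%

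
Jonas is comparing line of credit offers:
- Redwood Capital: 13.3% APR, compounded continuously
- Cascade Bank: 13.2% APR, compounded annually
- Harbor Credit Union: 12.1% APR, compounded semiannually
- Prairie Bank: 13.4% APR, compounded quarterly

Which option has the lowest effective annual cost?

Redwood Capital: e^0.133 − 1 = 14.225%
Cascade Bank: compounded annually, EAR = 13.200%
Harbor Credit Union: (1 + 0.121/2)^2 − 1 = 12.466%
Prairie Bank: (1 + 0.134/4)^4 − 1 = 14.089%
The lowest effective annual rate is Harbor Credit Union at 12.466%.

Harbor Credit Union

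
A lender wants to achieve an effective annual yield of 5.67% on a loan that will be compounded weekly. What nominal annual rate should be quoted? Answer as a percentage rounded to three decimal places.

(1 + r/52)^52 − 1 = 0.0567, so 1 + r/52 = 1.0567^(1/52).
r/52 = 0.001061, so r = 0.055180 = 5.518%.

5.518%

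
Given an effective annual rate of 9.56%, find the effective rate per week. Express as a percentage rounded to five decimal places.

0.17574%

The per-week rate i satisfies (1 + i)^52 = 1 + 0.0956.
i = 1.0956^(1/52) − 1 = 0.0017574 = 0.17574%.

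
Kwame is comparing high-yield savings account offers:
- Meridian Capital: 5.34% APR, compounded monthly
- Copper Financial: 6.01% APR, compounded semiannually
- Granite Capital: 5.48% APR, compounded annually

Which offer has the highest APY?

Meridian Capital: (1 + 0.0534/12)^12 − 1 = 5.473%
Copper Financial: (1 + 0.0601/2)^2 − 1 = 6.100%
Granite Capital: compounded annually, EAR = 5.480%
The highest effective annual rate is Copper Financial at 6.100%.

Copper Financial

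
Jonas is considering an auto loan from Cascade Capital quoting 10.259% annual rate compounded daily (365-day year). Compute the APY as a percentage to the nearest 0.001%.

10.802%

EAR = (1 + 0.10259/365)^365 − 1.
= 1.108021 − 1 = 10.802%.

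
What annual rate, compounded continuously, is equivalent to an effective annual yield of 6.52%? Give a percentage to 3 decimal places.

6.316%

Continuous: nominal r satisfies e^r − 1 = 0.0652.
r = ln(1 + 0.0652) = ln(1.0652) = 0.063163 = 6.316%.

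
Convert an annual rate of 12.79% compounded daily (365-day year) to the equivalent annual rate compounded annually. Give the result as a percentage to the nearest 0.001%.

EAR = (1 + 0.1279/365)^365 − 1 = 0.136414.
Compounded annually, the equivalent nominal rate is the EAR itself: 13.641%.

13.641%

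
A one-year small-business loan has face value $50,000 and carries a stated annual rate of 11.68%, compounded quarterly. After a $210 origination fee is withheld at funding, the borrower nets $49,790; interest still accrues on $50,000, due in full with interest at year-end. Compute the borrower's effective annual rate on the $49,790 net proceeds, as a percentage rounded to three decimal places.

Amount owed after one year: 50,000 × (1 + 0.1168/4)^4 = 50,000 × 1.122016 = $56,100.81.
Effective rate on net proceeds: 56,100.81 / 49,790 − 1 = 0.126748 = 12.675%.

12.675%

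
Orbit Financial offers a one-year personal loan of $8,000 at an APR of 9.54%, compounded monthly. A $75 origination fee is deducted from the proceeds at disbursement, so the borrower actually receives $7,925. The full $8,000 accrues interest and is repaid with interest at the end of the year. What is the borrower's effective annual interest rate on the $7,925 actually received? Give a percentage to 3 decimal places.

11.009%

Amount owed after one year: 8,000 × (1 + 0.0954/12)^12 = 8,000 × 1.099684 = $8,797.47.
Effective rate on net proceeds: 8,797.47 / 7,925 − 1 = 0.110091 = 11.009%.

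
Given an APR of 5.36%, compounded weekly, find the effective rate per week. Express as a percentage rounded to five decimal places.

With a nominal annual rate compounded weekly, the periodic rate is the nominal rate divided by 52.
i = 0.0536 / 52 = 0.0010308 = 0.10308%.

0.10308%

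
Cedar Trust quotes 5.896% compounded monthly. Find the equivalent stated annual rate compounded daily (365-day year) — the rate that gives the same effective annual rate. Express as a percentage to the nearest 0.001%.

EAR = (1 + 0.05896/12)^12 − 1 = 0.060580.
Solve (1 + r/365)^365 = 1.060580: r/365 = 1.060580^(1/365) − 1 = 0.000161, so r = 0.058820 = 5.882%.

5.882%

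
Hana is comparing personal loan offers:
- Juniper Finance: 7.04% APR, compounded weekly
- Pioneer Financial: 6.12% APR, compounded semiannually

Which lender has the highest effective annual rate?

Juniper Finance

Juniper Finance: (1 + 0.0704/52)^52 − 1 = 7.289%
Pioneer Financial: (1 + 0.0612/2)^2 − 1 = 6.214%
The highest effective annual rate is Juniper Finance at 7.289%.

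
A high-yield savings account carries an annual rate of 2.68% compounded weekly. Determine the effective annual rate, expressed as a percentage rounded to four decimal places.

EAR = (1 + 0.0268/52)^52 − 1.
= (1 + 0.000515)^52 − 1 = 1.027155 − 1 = 2.7155%.

2.7155%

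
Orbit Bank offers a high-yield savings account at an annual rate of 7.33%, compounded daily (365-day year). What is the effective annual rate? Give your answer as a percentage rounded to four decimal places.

7.6045%

EAR = (1 + 0.0733/365)^365 − 1.
= (1 + 0.000201)^365 − 1 = 1.076045 − 1 = 7.6045%.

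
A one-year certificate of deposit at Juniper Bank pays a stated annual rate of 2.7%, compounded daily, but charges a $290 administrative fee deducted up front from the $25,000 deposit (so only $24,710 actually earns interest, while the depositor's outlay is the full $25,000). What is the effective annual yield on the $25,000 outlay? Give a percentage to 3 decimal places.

Value after one year: 24,710 × (1 + 0.027/365)^365 = 24,710 × 1.027367 = $25,386.23.
Effective yield on the $25,000 outlay: 25,386.23 / 25,000 − 1 = 0.015449 = 1.545%.

1.545%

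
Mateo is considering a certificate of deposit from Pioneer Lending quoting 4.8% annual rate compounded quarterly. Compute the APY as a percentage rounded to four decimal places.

4.8871%

EAR = (1 + 0.048/4)^4 − 1.
= (1 + 0.012000)^4 − 1 = 1.048871 − 1 = 4.8871%.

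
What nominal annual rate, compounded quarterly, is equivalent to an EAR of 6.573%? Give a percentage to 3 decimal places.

(1 + r/4)^4 − 1 = 0.06573, so 1 + r/4 = 1.06573^(1/4).
r/4 = 0.016042, so r = 0.064169 = 6.417%.

6.417%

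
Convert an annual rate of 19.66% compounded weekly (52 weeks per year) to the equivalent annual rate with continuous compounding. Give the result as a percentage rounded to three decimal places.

EAR = (1 + 0.1966/52)^52 − 1 = 0.216806.
Equivalent continuous rate: r = ln(1 + 0.216806) = 0.196229 = 19.623%.

19.623%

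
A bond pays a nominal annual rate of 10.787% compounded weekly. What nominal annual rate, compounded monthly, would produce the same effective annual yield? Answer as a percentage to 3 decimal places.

10.824%

EAR = (1 + 0.10787/52)^52 − 1 = 0.113778.
Solve (1 + r/12)^12 = 1.113778: r/12 = 1.113778^(1/12) − 1 = 0.009020, so r = 0.108244 = 10.824%.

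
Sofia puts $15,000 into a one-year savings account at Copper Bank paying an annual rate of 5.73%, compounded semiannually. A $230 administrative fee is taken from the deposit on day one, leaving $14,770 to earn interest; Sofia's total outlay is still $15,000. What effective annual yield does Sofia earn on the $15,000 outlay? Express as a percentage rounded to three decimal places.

Value after one year: 14,770 × (1 + 0.0573/2)^2 = 14,770 × 1.058121 = $15,628.44.
Effective yield on the $15,000 outlay: 15,628.44 / 15,000 − 1 = 0.041896 = 4.190%.

4.190%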